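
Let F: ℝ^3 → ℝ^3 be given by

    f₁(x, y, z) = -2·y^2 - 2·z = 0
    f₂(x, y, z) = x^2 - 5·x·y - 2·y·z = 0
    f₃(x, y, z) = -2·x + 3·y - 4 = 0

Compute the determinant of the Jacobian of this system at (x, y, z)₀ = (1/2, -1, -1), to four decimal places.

-50.0000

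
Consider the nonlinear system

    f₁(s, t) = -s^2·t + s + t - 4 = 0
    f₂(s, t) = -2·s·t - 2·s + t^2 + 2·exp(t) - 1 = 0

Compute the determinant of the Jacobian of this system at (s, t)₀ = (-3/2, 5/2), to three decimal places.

J = [[-2·s·t + 1, -s^2 + 1], [-2·t - 2, -2·s + 2·t + 2·exp(t)]].
At the point, J = [[8.500, -1.250], [-7.000, 32.36499]].
det J = 266.352.

266.352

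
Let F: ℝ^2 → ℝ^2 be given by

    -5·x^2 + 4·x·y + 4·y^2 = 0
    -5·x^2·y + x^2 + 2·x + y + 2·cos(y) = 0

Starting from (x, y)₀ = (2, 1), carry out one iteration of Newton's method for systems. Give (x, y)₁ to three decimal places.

At (2, 1): F = (-8.000, -9.91940).
Jacobian J = [[-10·x + 4·y, 4·x + 8·y], [-10·x·y + 2·x + 2, -5·x^2 - 2·sin(y) + 1]].
At the point, J = [[-16.000, 16.000], [-14.000, -20.68294]] (det J = 554.92707).
Solving J·Δ = −F gives Δ = (-0.584, -0.084).
Then the next iterate is (x, y)₁ = (1.416, 0.916).

(1.416, 0.916)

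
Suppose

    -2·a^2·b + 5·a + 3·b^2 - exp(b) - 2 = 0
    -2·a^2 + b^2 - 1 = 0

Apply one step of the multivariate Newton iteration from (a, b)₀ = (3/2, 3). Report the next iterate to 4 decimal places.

(1.6407, 2.5574)

At (3/2, 3): F = (-1.085537, 3.5000).
Jacobian J = [[-4·a·b + 5, -2·a^2 + 6·b - exp(b)], [-4·a, 2·b]].
At the point, J = [[-13.0000, -6.585537], [-6.0000, 6.0000]] (det J = -117.513222).
Solving J·Δ = −F gives Δ = (0.1407, -0.4426).
Then the next iterate is (a, b)₁ = (1.6407, 2.5574).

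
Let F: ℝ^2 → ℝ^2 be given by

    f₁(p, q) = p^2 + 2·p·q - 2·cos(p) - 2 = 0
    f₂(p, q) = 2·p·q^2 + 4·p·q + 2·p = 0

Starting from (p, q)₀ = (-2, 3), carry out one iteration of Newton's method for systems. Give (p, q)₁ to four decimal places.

(-2.3058, 0.6942)

At (-2, 3): F = (-9.167706, -64.0000).
Jacobian J = [[2·p + 2·q + 2·sin(p), 2·p], [2·q^2 + 4·q + 2, 4·p·q + 4·p]].
At the point, J = [[0.181405, -4.0000], [32.0000, -32.0000]] (det J = 122.195035).
Solving J·Δ = −F gives Δ = (-0.3058, -2.3058).
Then the next iterate is (p, q)₁ = (-2.3058, 0.6942).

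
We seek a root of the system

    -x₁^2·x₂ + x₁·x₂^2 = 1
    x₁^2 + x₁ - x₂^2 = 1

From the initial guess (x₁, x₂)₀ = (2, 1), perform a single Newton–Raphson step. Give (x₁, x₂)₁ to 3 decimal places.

(1.000, 0.500)

At (2, 1): F = (-3.000, 4.000).
Jacobian J = [[-2·x₁·x₂ + x₂^2, -x₁^2 + 2·x₁·x₂], [2·x₁ + 1, -2·x₂]].
At the point, J = [[-3.000, 0.000], [5.000, -2.000]] (det J = 6.000).
Solving J·Δ = −F gives Δ = (-1.000, -0.500).
Then the next iterate is (x₁, x₂)₁ = (1.000, 0.500).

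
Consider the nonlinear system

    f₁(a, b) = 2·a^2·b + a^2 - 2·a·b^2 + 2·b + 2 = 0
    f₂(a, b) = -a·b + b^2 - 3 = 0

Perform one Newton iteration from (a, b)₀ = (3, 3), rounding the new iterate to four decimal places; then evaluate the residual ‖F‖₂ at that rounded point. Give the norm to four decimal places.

4.3544

At (3, 3): F = (17.0000, -3.0000).
Jacobian J = [[4·a·b + 2·a - 2·b^2, 2·a^2 - 4·a·b + 2], [-b, -a + 2·b]].
At the point, J = [[24.0000, -16.0000], [-3.0000, 3.0000]] (det J = 24.0000).
Solving J·Δ = −F gives Δ = (-0.1250, 0.8750).
Then the next iterate is (a, b)₁ = (2.8750, 3.8750).
Re-evaluating at (2.8750, 3.8750): F = (-4.265625, 0.8750), so ‖F‖₂ = 4.3544.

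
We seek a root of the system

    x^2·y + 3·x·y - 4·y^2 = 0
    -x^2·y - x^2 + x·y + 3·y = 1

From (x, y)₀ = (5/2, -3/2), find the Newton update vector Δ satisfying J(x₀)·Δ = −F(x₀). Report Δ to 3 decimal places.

At (5/2, -3/2): F = (-29.625, -6.125).
Jacobian J = [[2·x·y + 3·y, x^2 + 3·x - 8·y], [-2·x·y - 2·x + y, -x^2 + x + 3]].
At the point, J = [[-12.000, 25.750], [1.000, -0.750]] (det J = -16.750).
Solving J·Δ = −F gives Δ = (10.743, 6.157).

(10.743, 6.157)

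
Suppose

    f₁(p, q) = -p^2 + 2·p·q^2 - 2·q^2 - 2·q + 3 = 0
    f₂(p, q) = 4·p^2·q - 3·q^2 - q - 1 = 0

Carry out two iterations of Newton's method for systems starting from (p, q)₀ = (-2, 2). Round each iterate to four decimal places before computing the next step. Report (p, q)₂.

At (-2, 2): F = (-29.0000, 17.0000).
Jacobian J = [[-2·p + 2·q^2, 4·p·q - 4·q - 2], [8·p·q, 4·p^2 - 6·q - 1]].
At the point, J = [[12.0000, -26.0000], [-32.0000, 3.0000]] (det J = -796.0000).
Solving J·Δ = −F gives Δ = (0.4460, -0.9095).
Then the next iterate is (p, q)₁ = (-1.5540, 1.0905).
Round to (-1.5540, 1.0905) and repeat: F = (-7.670300, 4.875793), J = [[5.486381, -13.140548], [-13.557096, 2.116664]].
Δ = (0.2872, -0.4638), so (p, q)₂ = (-1.2668, 0.6267).

(-1.2668, 0.6267)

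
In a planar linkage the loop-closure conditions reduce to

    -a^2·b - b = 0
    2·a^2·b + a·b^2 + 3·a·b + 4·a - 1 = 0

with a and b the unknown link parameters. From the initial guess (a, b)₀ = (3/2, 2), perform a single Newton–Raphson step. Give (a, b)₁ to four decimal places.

(0.9091, 1.0909)

At (3/2, 2): F = (-6.5000, 29.0000).
Jacobian J = [[-2·a·b, -a^2 - 1], [4·a·b + b^2 + 3·b + 4, 2·a^2 + 2·a·b + 3·a]].
At the point, J = [[-6.0000, -3.2500], [26.0000, 15.0000]] (det J = -5.5000).
Solving J·Δ = −F gives Δ = (-0.5909, -0.9091).
Then the next iterate is (a, b)₁ = (0.9091, 1.0909).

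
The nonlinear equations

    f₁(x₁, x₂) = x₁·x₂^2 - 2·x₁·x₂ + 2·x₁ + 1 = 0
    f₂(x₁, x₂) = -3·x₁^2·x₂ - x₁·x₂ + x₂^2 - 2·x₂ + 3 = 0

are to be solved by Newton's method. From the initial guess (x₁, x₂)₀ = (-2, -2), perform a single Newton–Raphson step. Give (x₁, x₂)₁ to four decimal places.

At (-2, -2): F = (-19.0000, 31.0000).
Jacobian J = [[x₂^2 - 2·x₂ + 2, 2·x₁·x₂ - 2·x₁], [-6·x₁·x₂ - x₂, -3·x₁^2 - x₁ + 2·x₂ - 2]].
At the point, J = [[10.0000, 12.0000], [-22.0000, -16.0000]] (det J = 104.0000).
Solving J·Δ = −F gives Δ = (0.6538, 1.0385).
Then the next iterate is (x₁, x₂)₁ = (-1.3462, -0.9615).

(-1.3462, -0.9615)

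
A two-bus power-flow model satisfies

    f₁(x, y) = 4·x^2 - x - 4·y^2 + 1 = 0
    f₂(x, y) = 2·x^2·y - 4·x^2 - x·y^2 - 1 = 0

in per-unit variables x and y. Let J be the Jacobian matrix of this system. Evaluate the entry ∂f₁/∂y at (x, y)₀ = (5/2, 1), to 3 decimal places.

-8.000

∂f₁/∂y = -8·y.
At (5/2, 1) this is -8.000.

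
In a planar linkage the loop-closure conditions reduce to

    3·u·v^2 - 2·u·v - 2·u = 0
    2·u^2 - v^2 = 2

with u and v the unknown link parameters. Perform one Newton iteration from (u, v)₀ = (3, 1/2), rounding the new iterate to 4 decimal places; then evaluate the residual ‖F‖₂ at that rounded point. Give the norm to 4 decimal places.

8.2892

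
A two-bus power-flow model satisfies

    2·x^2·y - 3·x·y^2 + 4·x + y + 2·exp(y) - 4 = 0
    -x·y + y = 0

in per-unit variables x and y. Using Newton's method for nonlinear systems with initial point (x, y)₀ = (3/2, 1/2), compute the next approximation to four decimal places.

At (3/2, 1/2): F = (6.922443, -0.2500).
Jacobian J = [[4·x·y - 3·y^2 + 4, 2·x^2 - 6·x·y + 2·exp(y) + 1], [-y, -x + 1]].
At the point, J = [[6.2500, 4.297443], [-0.5000, -0.5000]] (det J = -0.976279).
Solving J·Δ = −F gives Δ = (-2.4449, 1.9449).
Then the next iterate is (x, y)₁ = (-0.9449, 2.4449).

(-0.9449, 2.4449)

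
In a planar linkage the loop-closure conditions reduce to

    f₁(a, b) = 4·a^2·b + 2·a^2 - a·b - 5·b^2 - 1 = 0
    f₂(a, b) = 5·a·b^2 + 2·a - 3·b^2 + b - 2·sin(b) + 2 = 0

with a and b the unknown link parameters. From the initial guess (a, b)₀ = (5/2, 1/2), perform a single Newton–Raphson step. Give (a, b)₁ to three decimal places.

At (5/2, 1/2): F = (21.500, 8.91615).
Jacobian J = [[8·a·b + 4·a - b, 4·a^2 - a - 10·b], [5·b^2 + 2, 10·a·b - 6·b - 2·cos(b) + 1]].
At the point, J = [[19.500, 17.500], [3.250, 8.74483]] (det J = 113.64928).
Solving J·Δ = −F gives Δ = (-0.281, -0.915).
Then the next iterate is (a, b)₁ = (2.219, -0.415).

(2.219, -0.415)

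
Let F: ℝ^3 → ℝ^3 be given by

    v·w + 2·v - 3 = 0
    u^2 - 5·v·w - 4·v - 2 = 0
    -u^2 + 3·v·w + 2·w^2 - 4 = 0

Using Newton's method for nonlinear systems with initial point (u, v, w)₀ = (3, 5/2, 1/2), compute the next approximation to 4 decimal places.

At (3, 5/2, 1/2): F = (3.2500, -9.2500, -8.7500).
Jacobian J = [[0, w + 2, v], [2·u, -5·w - 4, -5·v], [-2·u, 3·w, 3·v + 4·w]].
At the point, J = [[0.0000, 2.5000, 2.5000], [6.0000, -6.5000, -12.5000], [-6.0000, 1.5000, 9.5000]] (det J = -30.0000).
Solving J·Δ = −F gives Δ = (5.8833, -7.0500, 5.7500).
Then the next iterate is (u, v, w)₁ = (8.8833, -4.5500, 6.2500).

(8.8833, -4.5500, 6.2500)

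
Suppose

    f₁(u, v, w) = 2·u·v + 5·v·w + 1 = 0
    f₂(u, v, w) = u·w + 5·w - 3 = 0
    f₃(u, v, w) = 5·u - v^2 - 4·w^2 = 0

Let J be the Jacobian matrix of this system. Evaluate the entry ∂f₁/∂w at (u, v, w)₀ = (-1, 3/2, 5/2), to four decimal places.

7.5000

∂f₁/∂w = 5·v.
At (-1, 3/2, 5/2) this is 7.5000.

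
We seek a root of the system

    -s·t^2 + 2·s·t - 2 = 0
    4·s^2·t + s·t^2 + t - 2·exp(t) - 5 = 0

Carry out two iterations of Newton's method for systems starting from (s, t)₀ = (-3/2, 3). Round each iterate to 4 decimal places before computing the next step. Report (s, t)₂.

(-1.9488, 2.4209)

At (-3/2, 3): F = (2.5000, -28.671074).
Jacobian J = [[-t^2 + 2·t, -2·s·t + 2·s], [8·s·t + t^2, 4·s^2 + 2·s·t - 2·exp(t) + 1]].
At the point, J = [[-3.0000, 6.0000], [-27.0000, -39.171074]] (det J = 279.513222).
Solving J·Δ = −F gives Δ = (-0.2651, -0.5492).
Then the next iterate is (s, t)₁ = (-1.7651, 2.4508).
Round to (-1.7651, 2.4508) and repeat: F = (-0.049881, -5.803741), J = [[-1.104821, 5.121614], [-28.600836, -18.384744]].
Δ = (-0.1837, -0.0299), so (s, t)₂ = (-1.9488, 2.4209).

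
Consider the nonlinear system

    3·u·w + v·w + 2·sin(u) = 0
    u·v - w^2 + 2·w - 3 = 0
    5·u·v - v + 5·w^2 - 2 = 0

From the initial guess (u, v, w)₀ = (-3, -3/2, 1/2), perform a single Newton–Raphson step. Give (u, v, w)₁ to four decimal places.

(-24.8058, 10.5000, 1.5414)

At (-3, -3/2, 1/2): F = (-5.532240, 2.2500, 23.2500).
Jacobian J = [[3·w + 2·cos(u), w, 3·u + v], [v, u, -2·w + 2], [5·v, 5·u - 1, 10·w]].
At the point, J = [[-0.479985, 0.5000, -10.5000], [-1.5000, -3.0000, 1.0000], [-7.5000, -16.0000, 5.0000]] (det J = -16.229985).
Solving J·Δ = −F gives Δ = (-21.8058, 12.0000, 1.0414).
Then the next iterate is (u, v, w)₁ = (-24.8058, 10.5000, 1.5414).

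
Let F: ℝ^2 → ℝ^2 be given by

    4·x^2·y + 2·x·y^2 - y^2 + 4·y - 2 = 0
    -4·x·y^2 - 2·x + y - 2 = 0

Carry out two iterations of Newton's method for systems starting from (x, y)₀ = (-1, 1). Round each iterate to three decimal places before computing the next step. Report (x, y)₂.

At (-1, 1): F = (3.000, 5.000).
Jacobian J = [[8·x·y + 2·y^2, 4·x^2 + 4·x·y - 2·y + 4], [-4·y^2 - 2, -8·x·y + 1]].
At the point, J = [[-6.000, 2.000], [-6.000, 9.000]] (det J = -42.000).
Solving J·Δ = −F gives Δ = (0.405, -0.286).
Then the next iterate is (x, y)₁ = (-0.595, 0.714).
Round to (-0.595, 0.714) and repeat: F = (0.75064, 1.11731), J = [[-2.37905, 2.28878], [-4.03918, 4.39864]].
Δ = (0.610, 0.306), so (x, y)₂ = (0.015, 1.020).

(0.015, 1.020)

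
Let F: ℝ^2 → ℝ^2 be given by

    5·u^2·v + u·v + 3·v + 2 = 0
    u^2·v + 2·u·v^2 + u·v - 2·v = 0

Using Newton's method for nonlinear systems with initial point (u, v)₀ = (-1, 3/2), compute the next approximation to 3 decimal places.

At (-1, 3/2): F = (12.500, -7.500).
Jacobian J = [[10·u·v + v, 5·u^2 + u + 3], [2·u·v + 2·v^2 + v, u^2 + 4·u·v + u - 2]].
At the point, J = [[-13.500, 7.000], [3.000, -8.000]] (det J = 87.000).
Solving J·Δ = −F gives Δ = (0.546, -0.733).
Then the next iterate is (u, v)₁ = (-0.454, 0.767).

(-0.454, 0.767)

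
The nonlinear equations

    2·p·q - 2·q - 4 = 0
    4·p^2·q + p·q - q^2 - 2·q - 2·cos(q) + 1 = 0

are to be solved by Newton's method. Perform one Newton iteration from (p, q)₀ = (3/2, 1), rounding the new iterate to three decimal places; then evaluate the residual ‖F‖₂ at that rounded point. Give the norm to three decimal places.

7618.265

At (3/2, 1): F = (-3.000, 7.41940).
Jacobian J = [[2·q, 2·p - 2], [8·p·q + q, 4·p^2 + p - 2·q + 2·sin(q) - 2]].
At the point, J = [[2.000, 1.000], [13.000, 8.18294]] (det J = 3.36588).
Solving J·Δ = −F gives Δ = (9.498, -15.995).
Then the next iterate is (p, q)₁ = (10.998, -14.995).
Re-evaluating at (10.998, -14.995): F = (-303.84002, -7612.20330), so ‖F‖₂ = 7618.265.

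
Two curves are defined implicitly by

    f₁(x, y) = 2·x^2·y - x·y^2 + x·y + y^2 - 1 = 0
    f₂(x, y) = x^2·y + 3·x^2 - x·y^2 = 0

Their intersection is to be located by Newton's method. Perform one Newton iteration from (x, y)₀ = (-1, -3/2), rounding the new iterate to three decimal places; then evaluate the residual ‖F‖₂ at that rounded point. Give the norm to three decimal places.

0.993

At (-1, -3/2): F = (2.000, 3.750).
Jacobian J = [[4·x·y - y^2 + y, 2·x^2 - 2·x·y + x + 2·y], [2·x·y + 6·x - y^2, x^2 - 2·x·y]].
At the point, J = [[2.250, -5.000], [-5.250, -2.000]] (det J = -30.750).
Solving J·Δ = −F gives Δ = (0.480, 0.616).
Then the next iterate is (x, y)₁ = (-0.520, -0.884).
Re-evaluating at (-0.520, -0.884): F = (0.16943, 0.97852), so ‖F‖₂ = 0.993.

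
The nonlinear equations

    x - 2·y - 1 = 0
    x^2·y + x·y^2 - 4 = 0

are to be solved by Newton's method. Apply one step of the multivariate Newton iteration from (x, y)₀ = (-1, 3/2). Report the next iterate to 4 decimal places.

(-0.8571, -0.9286)

At (-1, 3/2): F = (-5.0000, -4.7500).
Jacobian J = [[1, -2], [2·x·y + y^2, x^2 + 2·x·y]].
At the point, J = [[1.0000, -2.0000], [-0.7500, -2.0000]] (det J = -3.5000).
Solving J·Δ = −F gives Δ = (0.1429, -2.4286).
Then the next iterate is (x, y)₁ = (-0.8571, -0.9286).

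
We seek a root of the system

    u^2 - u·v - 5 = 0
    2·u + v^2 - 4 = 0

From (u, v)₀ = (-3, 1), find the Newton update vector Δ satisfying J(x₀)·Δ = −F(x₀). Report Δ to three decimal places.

(2.050, 2.450)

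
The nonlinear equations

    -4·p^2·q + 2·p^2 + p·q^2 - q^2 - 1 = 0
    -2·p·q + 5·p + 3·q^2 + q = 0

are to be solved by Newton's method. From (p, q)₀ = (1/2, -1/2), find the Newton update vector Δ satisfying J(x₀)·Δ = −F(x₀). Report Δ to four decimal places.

At (1/2, -1/2): F = (-0.1250, 3.2500).
Jacobian J = [[-8·p·q + 4·p + q^2, -4·p^2 + 2·p·q - 2·q], [-2·q + 5, -2·p + 6·q + 1]].
At the point, J = [[4.2500, -0.5000], [6.0000, -3.0000]] (det J = -9.7500).
Solving J·Δ = −F gives Δ = (0.2051, 1.4936).

(0.2051, 1.4936)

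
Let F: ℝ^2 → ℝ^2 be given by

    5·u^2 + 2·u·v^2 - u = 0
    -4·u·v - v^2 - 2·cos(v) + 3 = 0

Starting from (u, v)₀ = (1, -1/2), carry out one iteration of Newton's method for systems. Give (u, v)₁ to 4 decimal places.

At (1, -1/2): F = (4.5000, 2.994835).
Jacobian J = [[10·u + 2·v^2 - 1, 4·u·v], [-4·v, -4·u - 2·v + 2·sin(v)]].
At the point, J = [[9.5000, -2.0000], [2.0000, -3.958851]] (det J = -33.609085).
Solving J·Δ = −F gives Δ = (-0.3518, 0.5787).
Then the next iterate is (u, v)₁ = (0.6482, 0.0787).

(0.6482, 0.0787)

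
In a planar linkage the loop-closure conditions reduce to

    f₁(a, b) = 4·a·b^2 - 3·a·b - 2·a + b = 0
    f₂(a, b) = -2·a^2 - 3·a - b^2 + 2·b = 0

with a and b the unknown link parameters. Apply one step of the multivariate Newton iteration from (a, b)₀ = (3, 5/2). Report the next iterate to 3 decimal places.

(1.198, 2.095)

At (3, 5/2): F = (49.000, -28.250).
Jacobian J = [[4·b^2 - 3·b - 2, 8·a·b - 3·a + 1], [-4·a - 3, -2·b + 2]].
At the point, J = [[15.500, 52.000], [-15.000, -3.000]] (det J = 733.500).
Solving J·Δ = −F gives Δ = (-1.802, -0.405).
Then the next iterate is (a, b)₁ = (1.198, 2.095).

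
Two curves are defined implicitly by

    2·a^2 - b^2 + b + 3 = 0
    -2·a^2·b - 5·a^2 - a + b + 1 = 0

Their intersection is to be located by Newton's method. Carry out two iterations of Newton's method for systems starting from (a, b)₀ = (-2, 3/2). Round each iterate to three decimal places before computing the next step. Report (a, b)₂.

(-0.679, 2.522)

At (-2, 3/2): F = (10.250, -27.500).
Jacobian J = [[4·a, -2·b + 1], [-4·a·b - 10·a - 1, -2·a^2 + 1]].
At the point, J = [[-8.000, -2.000], [31.000, -7.000]] (det J = 118.000).
Solving J·Δ = −F gives Δ = (1.074, 0.828).
Then the next iterate is (a, b)₁ = (-0.926, 2.328).
Round to (-0.926, 2.328) and repeat: F = (1.62337, -4.02579), J = [[-3.704, -3.656], [16.88291, -0.71495]].
Δ = (0.247, 0.194), so (a, b)₂ = (-0.679, 2.522).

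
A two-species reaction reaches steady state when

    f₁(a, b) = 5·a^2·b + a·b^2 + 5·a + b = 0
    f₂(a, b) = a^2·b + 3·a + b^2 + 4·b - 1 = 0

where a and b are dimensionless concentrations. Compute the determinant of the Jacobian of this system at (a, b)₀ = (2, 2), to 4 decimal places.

269.0000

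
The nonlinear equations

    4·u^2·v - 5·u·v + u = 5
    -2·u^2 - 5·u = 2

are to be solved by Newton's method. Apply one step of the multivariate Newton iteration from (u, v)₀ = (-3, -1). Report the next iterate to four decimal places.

At (-3, -1): F = (-59.0000, -5.0000).
Jacobian J = [[8·u·v - 5·v + 1, 4·u^2 - 5·u], [-4·u - 5, 0]].
At the point, J = [[30.0000, 51.0000], [7.0000, 0.0000]] (det J = -357.0000).
Solving J·Δ = −F gives Δ = (0.7143, 0.7367).
Then the next iterate is (u, v)₁ = (-2.2857, -0.2633).

(-2.2857, -0.2633)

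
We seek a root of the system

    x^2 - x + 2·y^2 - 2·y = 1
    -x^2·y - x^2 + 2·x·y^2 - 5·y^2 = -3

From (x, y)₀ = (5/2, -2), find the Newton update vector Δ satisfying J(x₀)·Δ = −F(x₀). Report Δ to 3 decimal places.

(-0.003, 1.474)

At (5/2, -2): F = (14.750, 9.250).
Jacobian J = [[2·x - 1, 4·y - 2], [-2·x·y - 2·x + 2·y^2, -x^2 + 4·x·y - 10·y]].
At the point, J = [[4.000, -10.000], [13.000, -6.250]] (det J = 105.000).
Solving J·Δ = −F gives Δ = (-0.003, 1.474).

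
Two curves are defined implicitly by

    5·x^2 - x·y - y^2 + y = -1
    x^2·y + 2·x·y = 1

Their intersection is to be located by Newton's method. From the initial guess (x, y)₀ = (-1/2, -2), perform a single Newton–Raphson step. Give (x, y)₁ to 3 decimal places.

(-0.561, -1.170)

At (-1/2, -2): F = (-4.750, 0.500).
Jacobian J = [[10·x - y, -x - 2·y + 1], [2·x·y + 2·y, x^2 + 2·x]].
At the point, J = [[-3.000, 5.500], [-2.000, -0.750]] (det J = 13.250).
Solving J·Δ = −F gives Δ = (-0.061, 0.830).
Then the next iterate is (x, y)₁ = (-0.561, -1.170).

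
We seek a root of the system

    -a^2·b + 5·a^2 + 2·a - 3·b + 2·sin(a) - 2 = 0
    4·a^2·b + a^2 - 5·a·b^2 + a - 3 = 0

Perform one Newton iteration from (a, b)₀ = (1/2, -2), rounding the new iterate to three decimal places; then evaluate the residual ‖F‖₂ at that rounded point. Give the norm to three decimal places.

29.461

At (1/2, -2): F = (7.70885, -14.250).
Jacobian J = [[-2·a·b + 10·a + 2·cos(a) + 2, -a^2 - 3], [8·a·b + 2·a - 5·b^2 + 1, 4·a^2 - 10·a·b]].
At the point, J = [[10.75517, -3.250], [-26.000, 11.000]] (det J = 33.80682).
Solving J·Δ = −F gives Δ = (-1.138, -1.395).
Then the next iterate is (a, b)₁ = (-0.638, -3.395).
Re-evaluating at (-0.638, -3.395): F = (9.13495, 28.00941), so ‖F‖₂ = 29.461.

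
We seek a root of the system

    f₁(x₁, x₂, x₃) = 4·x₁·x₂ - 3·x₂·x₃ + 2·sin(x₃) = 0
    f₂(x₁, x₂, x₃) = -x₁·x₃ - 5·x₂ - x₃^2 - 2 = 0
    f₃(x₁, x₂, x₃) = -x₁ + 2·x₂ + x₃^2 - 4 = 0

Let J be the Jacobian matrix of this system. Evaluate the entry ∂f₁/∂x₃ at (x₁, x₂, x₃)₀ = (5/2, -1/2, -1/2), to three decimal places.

3.255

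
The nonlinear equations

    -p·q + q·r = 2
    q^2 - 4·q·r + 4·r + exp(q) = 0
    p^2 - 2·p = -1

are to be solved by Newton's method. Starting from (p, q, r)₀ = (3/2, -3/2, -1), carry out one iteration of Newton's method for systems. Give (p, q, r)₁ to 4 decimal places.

(1.2500, -1.3938, -0.2603)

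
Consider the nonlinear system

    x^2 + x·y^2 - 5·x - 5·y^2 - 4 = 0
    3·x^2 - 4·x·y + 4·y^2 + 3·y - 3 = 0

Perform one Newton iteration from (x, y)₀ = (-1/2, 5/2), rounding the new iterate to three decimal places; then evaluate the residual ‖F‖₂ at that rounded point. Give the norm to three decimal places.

12.993

At (-1/2, 5/2): F = (-35.625, 35.250).
Jacobian J = [[2·x + y^2 - 5, 2·x·y - 10·y], [6·x - 4·y, -4·x + 8·y + 3]].
At the point, J = [[0.250, -27.500], [-13.000, 25.000]] (det J = -351.250).
Solving J·Δ = −F gives Δ = (0.224, -1.293).
Then the next iterate is (x, y)₁ = (-0.276, 1.207).
Re-evaluating at (-0.276, 1.207): F = (-10.23016, 8.00945), so ‖F‖₂ = 12.993.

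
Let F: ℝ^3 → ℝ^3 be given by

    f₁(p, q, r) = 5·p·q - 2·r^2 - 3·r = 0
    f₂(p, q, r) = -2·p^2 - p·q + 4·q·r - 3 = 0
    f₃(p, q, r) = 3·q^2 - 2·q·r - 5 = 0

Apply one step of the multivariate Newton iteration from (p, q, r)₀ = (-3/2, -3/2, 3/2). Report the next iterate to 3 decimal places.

At (-3/2, -3/2, 3/2): F = (2.250, -18.750, 6.250).
Jacobian J = [[5·q, 5·p, -4·r - 3], [-4·p - q, -p + 4·r, 4·q], [0, 6·q - 2·r, -2·q]].
At the point, J = [[-7.500, -7.500, -9.000], [7.500, 7.500, -6.000], [0.000, -12.000, 3.000]] (det J = 1350.000).
Solving J·Δ = −F gives Δ = (1.374, 0.246, -1.100).
Then the next iterate is (p, q, r)₁ = (-0.126, -1.254, 0.400).

(-0.126, -1.254, 0.400)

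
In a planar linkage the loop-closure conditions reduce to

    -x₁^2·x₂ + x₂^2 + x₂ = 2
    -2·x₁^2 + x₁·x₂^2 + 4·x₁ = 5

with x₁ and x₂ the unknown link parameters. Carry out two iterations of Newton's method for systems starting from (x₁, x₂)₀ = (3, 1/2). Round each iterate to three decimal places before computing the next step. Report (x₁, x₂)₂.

At (3, 1/2): F = (-5.750, -10.250).
Jacobian J = [[-2·x₁·x₂, -x₁^2 + 2·x₂ + 1], [-4·x₁ + x₂^2 + 4, 2·x₁·x₂]].
At the point, J = [[-3.000, -7.000], [-7.750, 3.000]] (det J = -63.250).
Solving J·Δ = −F gives Δ = (-1.407, -0.218).
Then the next iterate is (x₁, x₂)₁ = (1.593, 0.282).
Round to (1.593, 0.282) and repeat: F = (-2.35409, -3.57662), J = [[-0.89845, -0.97365], [-2.29248, 0.89845]].
Δ = (-1.842, -0.718), so (x₁, x₂)₂ = (-0.249, -0.436).

(-0.249, -0.436)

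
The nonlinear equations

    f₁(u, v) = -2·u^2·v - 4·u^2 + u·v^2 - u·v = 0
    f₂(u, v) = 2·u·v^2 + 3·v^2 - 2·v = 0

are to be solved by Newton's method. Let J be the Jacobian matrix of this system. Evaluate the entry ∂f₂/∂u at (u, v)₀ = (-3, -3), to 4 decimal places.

18.0000

∂f₂/∂u = 2·v^2.
At (-3, -3) this is 18.0000.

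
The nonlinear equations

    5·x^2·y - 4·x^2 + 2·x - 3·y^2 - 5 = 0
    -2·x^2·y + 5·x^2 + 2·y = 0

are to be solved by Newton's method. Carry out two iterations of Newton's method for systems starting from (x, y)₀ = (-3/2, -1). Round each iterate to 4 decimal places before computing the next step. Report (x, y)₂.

(-0.4757, 1.0429)

At (-3/2, -1): F = (-31.2500, 13.7500).
Jacobian J = [[10·x·y - 8·x + 2, 5·x^2 - 6·y], [-4·x·y + 10·x, -2·x^2 + 2]].
At the point, J = [[29.0000, 17.2500], [-21.0000, -2.5000]] (det J = 289.7500).
Solving J·Δ = −F gives Δ = (0.5490, 0.8887).
Then the next iterate is (x, y)₁ = (-0.9510, -0.1113).
Round to (-0.9510, -0.1113) and repeat: F = (-11.060066, 4.500725), J = [[10.666463, 5.189805], [-9.933385, 0.191198]].
Δ = (0.4753, 1.1542), so (x, y)₂ = (-0.4757, 1.0429).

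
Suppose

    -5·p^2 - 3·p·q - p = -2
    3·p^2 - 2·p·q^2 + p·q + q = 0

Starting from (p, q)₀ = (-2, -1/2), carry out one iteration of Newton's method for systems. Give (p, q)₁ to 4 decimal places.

At (-2, -1/2): F = (-19.0000, 13.5000).
Jacobian J = [[-10·p - 3·q - 1, -3·p], [6·p - 2·q^2 + q, -4·p·q + p + 1]].
At the point, J = [[20.5000, 6.0000], [-13.0000, -5.0000]] (det J = -24.5000).
Solving J·Δ = −F gives Δ = (0.5714, 1.2143).
Then the next iterate is (p, q)₁ = (-1.4286, 0.7143).

(-1.4286, 0.7143)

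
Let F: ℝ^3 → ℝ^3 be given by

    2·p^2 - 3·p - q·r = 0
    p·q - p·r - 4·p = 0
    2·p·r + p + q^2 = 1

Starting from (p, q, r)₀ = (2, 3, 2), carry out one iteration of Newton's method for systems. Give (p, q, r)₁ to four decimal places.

(1.1111, 2.3111, -0.3556)

At (2, 3, 2): F = (-4.0000, -6.0000, 18.0000).
Jacobian J = [[4·p - 3, -r, -q], [q - r - 4, p, -p], [2·r + 1, 2·q, 2·p]].
At the point, J = [[5.0000, -2.0000, -3.0000], [-3.0000, 2.0000, -2.0000], [5.0000, 6.0000, 4.0000]] (det J = 180.0000).
Solving J·Δ = −F gives Δ = (-0.8889, -0.6889, -2.3556).
Then the next iterate is (p, q, r)₁ = (1.1111, 2.3111, -0.3556).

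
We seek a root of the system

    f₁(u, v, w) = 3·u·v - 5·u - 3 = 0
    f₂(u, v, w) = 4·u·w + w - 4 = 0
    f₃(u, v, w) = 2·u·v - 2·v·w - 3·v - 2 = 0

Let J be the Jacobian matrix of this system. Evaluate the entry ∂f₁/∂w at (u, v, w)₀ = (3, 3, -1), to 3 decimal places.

0.000

∂f₁/∂w = 0.
At (3, 3, -1) this is 0.000.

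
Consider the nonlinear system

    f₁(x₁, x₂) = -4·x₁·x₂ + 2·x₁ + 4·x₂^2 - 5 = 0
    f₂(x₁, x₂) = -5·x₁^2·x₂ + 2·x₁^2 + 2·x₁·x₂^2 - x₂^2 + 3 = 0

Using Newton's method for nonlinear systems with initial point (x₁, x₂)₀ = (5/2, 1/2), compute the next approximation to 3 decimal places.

(12.021, -0.167)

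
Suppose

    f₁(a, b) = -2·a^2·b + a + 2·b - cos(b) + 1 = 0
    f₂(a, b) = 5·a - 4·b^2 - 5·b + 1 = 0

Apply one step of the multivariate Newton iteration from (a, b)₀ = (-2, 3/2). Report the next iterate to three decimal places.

At (-2, 3/2): F = (-10.07074, -25.500).
Jacobian J = [[-4·a·b + 1, -2·a^2 + sin(b) + 2], [5, -8·b - 5]].
At the point, J = [[13.000, -5.00251], [5.000, -17.000]] (det J = -195.98747).
Solving J·Δ = −F gives Δ = (0.223, -1.435).
Then the next iterate is (a, b)₁ = (-1.777, 0.065).

(-1.777, 0.065)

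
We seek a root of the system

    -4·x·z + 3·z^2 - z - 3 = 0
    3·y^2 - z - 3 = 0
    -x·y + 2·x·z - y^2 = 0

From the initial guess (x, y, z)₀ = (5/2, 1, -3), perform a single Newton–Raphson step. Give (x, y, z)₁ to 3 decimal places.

(0.993, 0.724, -1.658)

At (5/2, 1, -3): F = (57.000, 3.000, -18.500).
Jacobian J = [[-4·z, 0, -4·x + 6·z - 1], [0, 6·y, -1], [-y + 2·z, -x - 2·y, 2·x]].
At the point, J = [[12.000, 0.000, -29.000], [0.000, 6.000, -1.000], [-7.000, -4.500, 5.000]] (det J = -912.000).
Solving J·Δ = −F gives Δ = (-1.507, -0.276, 1.342).
Then the next iterate is (x, y, z)₁ = (0.993, 0.724, -1.658).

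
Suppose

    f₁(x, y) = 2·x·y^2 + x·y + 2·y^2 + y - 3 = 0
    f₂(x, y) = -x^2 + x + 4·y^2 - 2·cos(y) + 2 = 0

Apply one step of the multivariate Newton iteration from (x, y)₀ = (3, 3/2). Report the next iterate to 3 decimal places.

(2.295, 0.901)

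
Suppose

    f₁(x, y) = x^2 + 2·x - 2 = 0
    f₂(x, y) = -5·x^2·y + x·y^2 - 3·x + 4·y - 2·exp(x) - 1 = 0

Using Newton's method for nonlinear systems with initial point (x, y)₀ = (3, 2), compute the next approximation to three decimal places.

(1.375, 3.413)

At (3, 2): F = (13.000, -120.17107).
Jacobian J = [[2·x + 2, 0], [-10·x·y + y^2 - 2·exp(x) - 3, -5·x^2 + 2·x·y + 4]].
At the point, J = [[8.000, 0.000], [-99.17107, -29.000]] (det J = -232.000).
Solving J·Δ = −F gives Δ = (-1.625, 1.413).
Then the next iterate is (x, y)₁ = (1.375, 3.413).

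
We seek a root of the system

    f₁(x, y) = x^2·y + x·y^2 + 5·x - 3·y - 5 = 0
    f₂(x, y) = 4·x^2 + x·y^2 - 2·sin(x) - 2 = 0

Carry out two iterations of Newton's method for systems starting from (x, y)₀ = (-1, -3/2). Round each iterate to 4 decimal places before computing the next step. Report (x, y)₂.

(-0.6624, -2.9277)

At (-1, -3/2): F = (-9.2500, 1.432942).
Jacobian J = [[2·x·y + y^2 + 5, x^2 + 2·x·y - 3], [8·x + y^2 - 2·cos(x), 2·x·y]].
At the point, J = [[10.2500, 1.0000], [-6.830605, 3.0000]] (det J = 37.580605).
Solving J·Δ = −F gives Δ = (0.7765, 1.2904).
Then the next iterate is (x, y)₁ = (-0.2235, -0.2096).
Round to (-0.2235, -0.2096) and repeat: F = (-5.508989, -1.366722), J = [[5.137623, -2.856357], [-3.694323, 0.093691]].
Δ = (-0.4389, -2.7181), so (x, y)₂ = (-0.6624, -2.9277).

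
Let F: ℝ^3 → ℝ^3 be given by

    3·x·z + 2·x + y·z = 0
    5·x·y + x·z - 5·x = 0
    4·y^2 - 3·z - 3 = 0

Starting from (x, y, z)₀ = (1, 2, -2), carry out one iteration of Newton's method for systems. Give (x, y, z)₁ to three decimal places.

At (1, 2, -2): F = (-8.000, 3.000, 19.000).
Jacobian J = [[3·z + 2, z, 3·x + y], [5·y + z - 5, 5·x, x], [0, 8·y, -3]].
At the point, J = [[-4.000, -2.000, 5.000], [3.000, 5.000, 1.000], [0.000, 16.000, -3.000]] (det J = 346.000).
Solving J·Δ = −F gives Δ = (0.124, -0.939, 1.324).
Then the next iterate is (x, y, z)₁ = (1.124, 1.061, -0.676).

(1.124, 1.061, -0.676)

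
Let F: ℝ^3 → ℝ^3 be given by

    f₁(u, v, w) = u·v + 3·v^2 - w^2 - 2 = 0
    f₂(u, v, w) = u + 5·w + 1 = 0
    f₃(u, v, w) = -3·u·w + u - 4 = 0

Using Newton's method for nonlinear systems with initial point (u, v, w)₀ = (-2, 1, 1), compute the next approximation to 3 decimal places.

(-3.500, 1.625, 0.500)

At (-2, 1, 1): F = (-2.000, 4.000, 0.000).
Jacobian J = [[v, u + 6·v, -2·w], [1, 0, 5], [-3·w + 1, 0, -3·u]].
At the point, J = [[1.000, 4.000, -2.000], [1.000, 0.000, 5.000], [-2.000, 0.000, 6.000]] (det J = -64.000).
Solving J·Δ = −F gives Δ = (-1.500, 0.625, -0.500).
Then the next iterate is (u, v, w)₁ = (-3.500, 1.625, 0.500).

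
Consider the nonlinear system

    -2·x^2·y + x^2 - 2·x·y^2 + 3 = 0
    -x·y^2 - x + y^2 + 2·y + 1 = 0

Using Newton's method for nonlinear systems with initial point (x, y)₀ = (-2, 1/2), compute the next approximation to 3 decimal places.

At (-2, 1/2): F = (4.000, 4.750).
Jacobian J = [[-4·x·y + 2·x - 2·y^2, -2·x^2 - 4·x·y], [-y^2 - 1, -2·x·y + 2·y + 2]].
At the point, J = [[-0.500, -4.000], [-1.250, 5.000]] (det J = -7.500).
Solving J·Δ = −F gives Δ = (5.200, 0.350).
Then the next iterate is (x, y)₁ = (3.200, 0.850).

(3.200, 0.850)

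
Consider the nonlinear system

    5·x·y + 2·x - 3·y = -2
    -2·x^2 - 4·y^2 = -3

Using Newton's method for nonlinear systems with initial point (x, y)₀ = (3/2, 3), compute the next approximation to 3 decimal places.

(0.778, 1.618)

At (3/2, 3): F = (18.500, -37.500).
Jacobian J = [[5·y + 2, 5·x - 3], [-4·x, -8·y]].
At the point, J = [[17.000, 4.500], [-6.000, -24.000]] (det J = -381.000).
Solving J·Δ = −F gives Δ = (-0.722, -1.382).
Then the next iterate is (x, y)₁ = (0.778, 1.618).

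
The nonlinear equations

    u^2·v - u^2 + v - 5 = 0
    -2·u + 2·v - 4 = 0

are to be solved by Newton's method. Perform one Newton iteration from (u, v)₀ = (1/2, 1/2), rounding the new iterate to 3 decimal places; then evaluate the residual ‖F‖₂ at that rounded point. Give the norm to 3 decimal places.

48.468

At (1/2, 1/2): F = (-4.625, -4.000).
Jacobian J = [[2·u·v - 2·u, u^2 + 1], [-2, 2]].
At the point, J = [[-0.500, 1.250], [-2.000, 2.000]] (det J = 1.500).
Solving J·Δ = −F gives Δ = (2.833, 4.833).
Then the next iterate is (u, v)₁ = (3.333, 5.333).
Re-evaluating at (3.333, 5.333): F = (48.46782, 0.000), so ‖F‖₂ = 48.468.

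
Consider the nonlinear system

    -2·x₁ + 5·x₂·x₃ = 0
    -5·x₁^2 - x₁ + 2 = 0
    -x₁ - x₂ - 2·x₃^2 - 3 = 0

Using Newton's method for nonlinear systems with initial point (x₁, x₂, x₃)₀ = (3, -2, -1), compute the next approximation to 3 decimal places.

(1.516, -2.576, -0.015)

At (3, -2, -1): F = (4.000, -46.000, -6.000).
Jacobian J = [[-2, 5·x₃, 5·x₂], [-10·x₁ - 1, 0, 0], [-1, -1, -4·x₃]].
At the point, J = [[-2.000, -5.000, -10.000], [-31.000, 0.000, 0.000], [-1.000, -1.000, 4.000]] (det J = -930.000).
Solving J·Δ = −F gives Δ = (-1.484, -0.576, 0.985).
Then the next iterate is (x₁, x₂, x₃)₁ = (1.516, -2.576, -0.015).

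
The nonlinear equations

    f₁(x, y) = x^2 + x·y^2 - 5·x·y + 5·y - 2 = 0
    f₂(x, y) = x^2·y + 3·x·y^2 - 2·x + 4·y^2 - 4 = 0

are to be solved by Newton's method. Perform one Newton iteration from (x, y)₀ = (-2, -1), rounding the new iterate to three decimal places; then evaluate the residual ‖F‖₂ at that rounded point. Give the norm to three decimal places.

1.212

At (-2, -1): F = (-15.000, -6.000).
Jacobian J = [[2·x + y^2 - 5·y, 2·x·y - 5·x + 5], [2·x·y + 3·y^2 - 2, x^2 + 6·x·y + 8·y]].
At the point, J = [[2.000, 19.000], [5.000, 8.000]] (det J = -79.000).
Solving J·Δ = −F gives Δ = (-0.076, 0.797).
Then the next iterate is (x, y)₁ = (-2.076, -0.203).
Re-evaluating at (-2.076, -0.203): F = (-0.89791, -0.81470), so ‖F‖₂ = 1.212.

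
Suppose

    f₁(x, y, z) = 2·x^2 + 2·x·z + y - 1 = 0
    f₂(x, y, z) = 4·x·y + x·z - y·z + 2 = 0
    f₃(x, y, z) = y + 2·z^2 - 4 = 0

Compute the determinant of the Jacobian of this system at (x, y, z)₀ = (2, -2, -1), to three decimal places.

J = [[4·x + 2·z, 1, 2·x], [4·y + z, 4·x - z, x - y], [0, 1, 4·z]].
At the point, J = [[6.000, 1.000, 4.000], [-9.000, 9.000, 4.000], [0.000, 1.000, -4.000]].
det J = -312.000.

-312.000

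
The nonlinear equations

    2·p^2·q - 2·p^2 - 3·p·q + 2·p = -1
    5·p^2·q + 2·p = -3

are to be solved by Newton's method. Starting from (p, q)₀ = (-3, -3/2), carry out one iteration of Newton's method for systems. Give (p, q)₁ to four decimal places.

At (-3, -3/2): F = (-63.5000, -70.5000).
Jacobian J = [[4·p·q - 4·p - 3·q + 2, 2·p^2 - 3·p], [10·p·q + 2, 5·p^2]].
At the point, J = [[36.5000, 27.0000], [47.0000, 45.0000]] (det J = 373.5000).
Solving J·Δ = −F gives Δ = (2.5542, -1.1011).
Then the next iterate is (p, q)₁ = (-0.4458, -2.6011).

(-0.4458, -2.6011)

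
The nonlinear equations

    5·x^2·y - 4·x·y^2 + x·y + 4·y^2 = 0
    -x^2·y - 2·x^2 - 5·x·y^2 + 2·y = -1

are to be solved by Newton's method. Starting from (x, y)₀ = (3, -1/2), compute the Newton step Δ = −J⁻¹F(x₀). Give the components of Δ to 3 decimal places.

(-1.715, -0.041)

At (3, -1/2): F = (-26.000, -17.250).
Jacobian J = [[10·x·y - 4·y^2 + y, 5·x^2 - 8·x·y + x + 8·y], [-2·x·y - 4·x - 5·y^2, -x^2 - 10·x·y + 2]].
At the point, J = [[-16.500, 56.000], [-10.250, 8.000]] (det J = 442.000).
Solving J·Δ = −F gives Δ = (-1.715, -0.041).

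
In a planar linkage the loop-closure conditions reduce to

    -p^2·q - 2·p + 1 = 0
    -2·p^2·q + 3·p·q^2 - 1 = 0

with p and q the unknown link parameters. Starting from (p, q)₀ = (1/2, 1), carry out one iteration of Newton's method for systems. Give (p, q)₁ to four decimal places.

(0.4138, 1.0345)

At (1/2, 1): F = (-0.2500, 0.0000).
Jacobian J = [[-2·p·q - 2, -p^2], [-4·p·q + 3·q^2, -2·p^2 + 6·p·q]].
At the point, J = [[-3.0000, -0.2500], [1.0000, 2.5000]] (det J = -7.2500).
Solving J·Δ = −F gives Δ = (-0.0862, 0.0345).
Then the next iterate is (p, q)₁ = (0.4138, 1.0345).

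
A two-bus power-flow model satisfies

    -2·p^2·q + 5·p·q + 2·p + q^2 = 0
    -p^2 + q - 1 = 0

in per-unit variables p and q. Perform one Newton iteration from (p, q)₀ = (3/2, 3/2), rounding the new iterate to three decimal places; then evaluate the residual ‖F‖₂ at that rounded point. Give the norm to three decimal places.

1.415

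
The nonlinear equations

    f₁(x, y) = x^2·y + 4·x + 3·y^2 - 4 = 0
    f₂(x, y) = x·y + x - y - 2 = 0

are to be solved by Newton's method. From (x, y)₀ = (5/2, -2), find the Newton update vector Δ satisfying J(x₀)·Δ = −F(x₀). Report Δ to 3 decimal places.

At (5/2, -2): F = (5.500, -2.500).
Jacobian J = [[2·x·y + 4, x^2 + 6·y], [y + 1, x - 1]].
At the point, J = [[-6.000, -5.750], [-1.000, 1.500]] (det J = -14.750).
Solving J·Δ = −F gives Δ = (-0.415, 1.390).

(-0.415, 1.390)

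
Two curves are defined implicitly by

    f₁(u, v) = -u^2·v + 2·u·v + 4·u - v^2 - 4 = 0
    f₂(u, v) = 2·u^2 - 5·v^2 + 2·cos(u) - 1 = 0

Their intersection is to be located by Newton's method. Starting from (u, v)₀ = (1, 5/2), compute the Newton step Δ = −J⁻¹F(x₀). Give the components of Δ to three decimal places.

At (1, 5/2): F = (-3.750, -29.16940).
Jacobian J = [[-2·u·v + 2·v + 4, -u^2 + 2·u - 2·v], [4·u - 2·sin(u), -10·v]].
At the point, J = [[4.000, -4.000], [2.31706, -25.000]] (det J = -90.73177).
Solving J·Δ = −F gives Δ = (-0.253, -1.190).

(-0.253, -1.190)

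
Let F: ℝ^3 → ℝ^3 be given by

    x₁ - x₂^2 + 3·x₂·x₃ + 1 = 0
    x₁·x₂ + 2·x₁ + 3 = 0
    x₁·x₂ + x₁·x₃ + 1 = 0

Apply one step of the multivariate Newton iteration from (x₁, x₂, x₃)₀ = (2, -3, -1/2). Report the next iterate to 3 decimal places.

(-2.406, -5.703, -2.508)

At (2, -3, -1/2): F = (-1.500, 1.000, -6.000).
Jacobian J = [[1, -2·x₂ + 3·x₃, 3·x₂], [x₂ + 2, x₁, 0], [x₂ + x₃, x₁, x₁]].
At the point, J = [[1.000, 4.500, -9.000], [-1.000, 2.000, 0.000], [-3.500, 2.000, 2.000]] (det J = -32.000).
Solving J·Δ = −F gives Δ = (-4.406, -2.703, -2.008).
Then the next iterate is (x₁, x₂, x₃)₁ = (-2.406, -5.703, -2.508).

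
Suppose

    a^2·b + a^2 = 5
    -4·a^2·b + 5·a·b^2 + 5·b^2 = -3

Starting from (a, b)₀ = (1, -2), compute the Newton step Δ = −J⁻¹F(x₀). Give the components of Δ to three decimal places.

At (1, -2): F = (-6.000, 51.000).
Jacobian J = [[2·a·b + 2·a, a^2], [-8·a·b + 5·b^2, -4·a^2 + 10·a·b + 10·b]].
At the point, J = [[-2.000, 1.000], [36.000, -44.000]] (det J = 52.000).
Solving J·Δ = −F gives Δ = (-4.096, -2.192).

(-4.096, -2.192)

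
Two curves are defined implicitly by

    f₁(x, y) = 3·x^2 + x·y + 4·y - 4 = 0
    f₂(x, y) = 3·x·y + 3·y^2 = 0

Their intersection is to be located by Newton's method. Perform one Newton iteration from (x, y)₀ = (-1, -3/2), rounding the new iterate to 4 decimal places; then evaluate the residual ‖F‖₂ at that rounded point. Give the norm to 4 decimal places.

2.3500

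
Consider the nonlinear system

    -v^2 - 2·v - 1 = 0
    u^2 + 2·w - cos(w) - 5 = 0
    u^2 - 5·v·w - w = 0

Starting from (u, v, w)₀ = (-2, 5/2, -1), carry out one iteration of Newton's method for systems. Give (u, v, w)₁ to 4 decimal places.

At (-2, 5/2, -1): F = (-12.2500, -3.540302, 17.5000).
Jacobian J = [[0, -2·v - 2, 0], [2·u, 0, sin(w) + 2], [2·u, -5·w, -5·v - 1]].
At the point, J = [[0.0000, -7.0000, 0.0000], [-4.0000, 0.0000, 1.158529], [-4.0000, 5.0000, -13.5000]] (det J = 410.438812).
Solving J·Δ = −F gives Δ = (-0.6422, -1.7500, 0.8384).
Then the next iterate is (u, v, w)₁ = (-2.6422, 0.7500, -0.1616).

(-2.6422, 0.7500, -0.1616)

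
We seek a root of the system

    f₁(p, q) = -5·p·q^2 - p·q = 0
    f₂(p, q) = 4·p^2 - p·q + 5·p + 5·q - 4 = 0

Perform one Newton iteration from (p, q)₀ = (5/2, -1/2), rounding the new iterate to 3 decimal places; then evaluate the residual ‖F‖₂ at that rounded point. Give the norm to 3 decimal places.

6.623

At (5/2, -1/2): F = (-1.875, 32.250).
Jacobian J = [[-5·q^2 - q, -10·p·q - p], [8·p - q + 5, -p + 5]].
At the point, J = [[-0.750, 10.000], [25.500, 2.500]] (det J = -256.875).
Solving J·Δ = −F gives Δ = (-1.274, 0.092).
Then the next iterate is (p, q)₁ = (1.226, -0.408).
Re-evaluating at (1.226, -0.408): F = (-0.52022, 6.60251), so ‖F‖₂ = 6.623.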